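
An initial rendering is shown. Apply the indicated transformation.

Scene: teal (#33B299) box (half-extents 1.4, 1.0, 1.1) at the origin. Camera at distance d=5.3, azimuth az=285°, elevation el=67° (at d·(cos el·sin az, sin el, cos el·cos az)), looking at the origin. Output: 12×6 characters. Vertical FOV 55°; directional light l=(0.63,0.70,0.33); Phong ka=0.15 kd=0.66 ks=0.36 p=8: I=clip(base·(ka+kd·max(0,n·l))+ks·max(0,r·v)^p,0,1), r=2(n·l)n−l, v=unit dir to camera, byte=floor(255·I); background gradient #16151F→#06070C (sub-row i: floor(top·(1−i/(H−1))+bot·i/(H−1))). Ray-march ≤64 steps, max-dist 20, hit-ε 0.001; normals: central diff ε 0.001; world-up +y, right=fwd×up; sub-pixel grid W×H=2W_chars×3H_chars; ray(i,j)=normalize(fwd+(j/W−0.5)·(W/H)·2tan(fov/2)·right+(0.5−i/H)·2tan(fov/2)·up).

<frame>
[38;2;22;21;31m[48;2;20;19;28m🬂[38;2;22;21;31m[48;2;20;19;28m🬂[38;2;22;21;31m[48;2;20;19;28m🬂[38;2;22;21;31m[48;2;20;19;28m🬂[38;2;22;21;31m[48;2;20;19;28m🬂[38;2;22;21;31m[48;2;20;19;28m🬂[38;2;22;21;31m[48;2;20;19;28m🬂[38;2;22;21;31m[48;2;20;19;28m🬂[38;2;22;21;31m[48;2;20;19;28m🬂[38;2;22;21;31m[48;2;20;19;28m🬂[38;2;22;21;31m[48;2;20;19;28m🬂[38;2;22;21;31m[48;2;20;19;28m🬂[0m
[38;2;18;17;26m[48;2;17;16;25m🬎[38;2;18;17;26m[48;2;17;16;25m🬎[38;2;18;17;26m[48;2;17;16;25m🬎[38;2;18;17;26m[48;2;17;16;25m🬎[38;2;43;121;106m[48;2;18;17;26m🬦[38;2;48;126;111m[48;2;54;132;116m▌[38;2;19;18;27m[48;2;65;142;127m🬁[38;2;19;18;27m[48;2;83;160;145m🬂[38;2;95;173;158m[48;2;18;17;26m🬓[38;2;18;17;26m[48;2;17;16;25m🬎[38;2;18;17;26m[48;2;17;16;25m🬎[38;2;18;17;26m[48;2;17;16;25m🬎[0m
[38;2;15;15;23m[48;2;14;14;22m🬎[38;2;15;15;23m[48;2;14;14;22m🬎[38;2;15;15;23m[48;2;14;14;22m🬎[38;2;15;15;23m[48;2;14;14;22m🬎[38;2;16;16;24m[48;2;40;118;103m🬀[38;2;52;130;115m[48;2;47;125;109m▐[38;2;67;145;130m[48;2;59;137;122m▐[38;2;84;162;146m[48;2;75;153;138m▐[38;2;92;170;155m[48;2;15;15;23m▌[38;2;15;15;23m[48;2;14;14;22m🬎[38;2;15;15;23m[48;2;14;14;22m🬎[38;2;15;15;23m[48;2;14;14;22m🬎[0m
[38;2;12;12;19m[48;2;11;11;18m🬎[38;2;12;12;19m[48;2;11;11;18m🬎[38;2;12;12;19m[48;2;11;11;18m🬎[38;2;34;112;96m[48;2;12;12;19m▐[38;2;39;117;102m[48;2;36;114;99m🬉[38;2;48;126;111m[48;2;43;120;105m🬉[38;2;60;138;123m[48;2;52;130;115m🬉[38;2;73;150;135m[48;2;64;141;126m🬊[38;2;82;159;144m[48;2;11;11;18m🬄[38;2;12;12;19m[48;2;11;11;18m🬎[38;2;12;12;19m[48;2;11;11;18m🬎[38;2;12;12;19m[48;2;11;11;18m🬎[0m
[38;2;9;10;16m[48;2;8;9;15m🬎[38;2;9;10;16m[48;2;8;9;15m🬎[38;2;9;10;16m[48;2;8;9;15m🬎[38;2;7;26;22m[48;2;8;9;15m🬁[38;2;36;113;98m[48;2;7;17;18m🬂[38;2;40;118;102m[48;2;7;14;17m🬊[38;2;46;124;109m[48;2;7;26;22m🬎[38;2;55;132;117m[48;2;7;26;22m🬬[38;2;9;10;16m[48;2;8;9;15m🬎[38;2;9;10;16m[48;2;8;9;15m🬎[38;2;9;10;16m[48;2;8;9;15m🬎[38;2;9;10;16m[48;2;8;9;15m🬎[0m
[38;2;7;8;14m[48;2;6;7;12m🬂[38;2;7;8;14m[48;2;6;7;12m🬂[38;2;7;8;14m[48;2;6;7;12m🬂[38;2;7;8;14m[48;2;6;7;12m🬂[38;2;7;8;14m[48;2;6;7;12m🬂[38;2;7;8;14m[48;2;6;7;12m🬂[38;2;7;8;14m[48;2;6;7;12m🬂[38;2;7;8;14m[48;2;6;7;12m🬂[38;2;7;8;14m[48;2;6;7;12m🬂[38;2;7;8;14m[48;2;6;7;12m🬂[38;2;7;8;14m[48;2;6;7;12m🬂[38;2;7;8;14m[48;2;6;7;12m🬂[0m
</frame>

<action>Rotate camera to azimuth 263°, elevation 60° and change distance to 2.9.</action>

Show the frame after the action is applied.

<frame>
[38;2;22;21;31m[48;2;20;19;28m🬂[38;2;22;21;31m[48;2;20;19;28m🬂[38;2;42;120;105m[48;2;46;124;109m▌[38;2;51;129;113m[48;2;56;133;118m▌[38;2;62;140;125m[48;2;68;146;131m▌[38;2;76;154;139m[48;2;85;163;147m🬕[38;2;88;166;151m[48;2;97;175;160m🬆[38;2;99;176;161m[48;2;107;185;170m🬆[38;2;104;182;166m[48;2;112;189;174m🬆[38;2;22;21;31m[48;2;107;185;170m🬁[38;2;22;21;31m[48;2;20;19;28m🬂[38;2;22;21;31m[48;2;20;19;28m🬂[0m
[38;2;18;17;26m[48;2;17;16;25m🬎[38;2;40;117;102m[48;2;18;17;26m▐[38;2;47;125;110m[48;2;43;121;105m▐[38;2;52;130;115m[48;2;58;136;121m▌[38;2;65;143;128m[48;2;73;151;136m▌[38;2;82;160;144m[48;2;91;168;153m▌[38;2;99;176;161m[48;2;106;184;169m▌[38;2;112;190;175m[48;2;116;194;179m▌[38;2;117;195;180m[48;2;120;198;182m🬂[38;2;115;192;177m[48;2;118;195;180m▐[38;2;19;18;27m[48;2;108;186;171m🬁[38;2;18;17;26m[48;2;17;16;25m🬎[0m
[38;2;15;15;23m[48;2;14;14;22m🬎[38;2;38;115;100m[48;2;15;15;23m🬷[38;2;45;123;108m[48;2;41;119;104m▐[38;2;56;133;118m[48;2;50;127;112m▐[38;2;70;148;133m[48;2;63;140;125m▐[38;2;87;165;150m[48;2;79;156;141m▐[38;2;103;180;165m[48;2;95;173;158m🬊[38;2;114;192;176m[48;2;107;185;170m🬊[38;2;117;195;180m[48;2;110;188;173m🬎[38;2;115;193;178m[48;2;108;186;170m🬆[38;2;106;184;169m[48;2;99;177;162m🬆[38;2;92;170;154m[48;2;15;15;23m🬲[0m
[38;2;12;12;19m[48;2;11;11;18m🬎[38;2;36;114;99m[48;2;34;112;97m🬉[38;2;42;120;104m[48;2;38;116;101m🬉[38;2;50;128;113m[48;2;45;123;107m🬉[38;2;60;138;123m[48;2;53;131;116m🬊[38;2;74;152;137m[48;2;65;142;127m🬊[38;2;88;165;150m[48;2;77;154;139m🬊[38;2;97;175;160m[48;2;85;163;148m🬊[38;2;99;177;162m[48;2;87;164;149m🬎[38;2;98;176;161m[48;2;87;165;150m🬆[38;2;92;169;154m[48;2;81;159;144m🬆[38;2;82;160;144m[48;2;73;151;136m🬆[0m
[38;2;32;110;94m[48;2;9;10;16m🬦[38;2;34;112;96m[48;2;33;110;95m🬉[38;2;37;114;99m[48;2;34;112;97m🬊[38;2;42;119;104m[48;2;38;116;101m🬊[38;2;49;126;111m[48;2;43;121;106m🬊[38;2;57;135;120m[48;2;49;127;112m🬊[38;2;66;143;128m[48;2;56;134;119m🬊[38;2;72;150;135m[48;2;62;139;124m🬊[38;2;78;156;140m[48;2;65;143;128m🬂[38;2;77;155;139m[48;2;65;143;128m🬂[38;2;70;148;133m[48;2;61;139;123m🬆[38;2;65;143;127m[48;2;57;135;119m🬆[0m
[38;2;31;109;94m[48;2;6;7;13m▐[38;2;32;110;95m[48;2;32;109;94m🬊[38;2;33;111;96m[48;2;32;110;95m🬊[38;2;36;113;98m[48;2;34;111;96m🬊[38;2;39;117;102m[48;2;36;114;98m🬊[38;2;43;121;106m[48;2;39;117;101m🬊[38;2;48;125;110m[48;2;42;120;104m🬊[38;2;51;129;114m[48;2;44;122;107m🬊[38;2;55;133;118m[48;2;47;125;110m🬂[38;2;55;133;118m[48;2;48;125;110m🬂[38;2;54;131;116m[48;2;47;125;109m🬂[38;2;49;127;111m[48;2;6;16;17m🬎[0m
</frame>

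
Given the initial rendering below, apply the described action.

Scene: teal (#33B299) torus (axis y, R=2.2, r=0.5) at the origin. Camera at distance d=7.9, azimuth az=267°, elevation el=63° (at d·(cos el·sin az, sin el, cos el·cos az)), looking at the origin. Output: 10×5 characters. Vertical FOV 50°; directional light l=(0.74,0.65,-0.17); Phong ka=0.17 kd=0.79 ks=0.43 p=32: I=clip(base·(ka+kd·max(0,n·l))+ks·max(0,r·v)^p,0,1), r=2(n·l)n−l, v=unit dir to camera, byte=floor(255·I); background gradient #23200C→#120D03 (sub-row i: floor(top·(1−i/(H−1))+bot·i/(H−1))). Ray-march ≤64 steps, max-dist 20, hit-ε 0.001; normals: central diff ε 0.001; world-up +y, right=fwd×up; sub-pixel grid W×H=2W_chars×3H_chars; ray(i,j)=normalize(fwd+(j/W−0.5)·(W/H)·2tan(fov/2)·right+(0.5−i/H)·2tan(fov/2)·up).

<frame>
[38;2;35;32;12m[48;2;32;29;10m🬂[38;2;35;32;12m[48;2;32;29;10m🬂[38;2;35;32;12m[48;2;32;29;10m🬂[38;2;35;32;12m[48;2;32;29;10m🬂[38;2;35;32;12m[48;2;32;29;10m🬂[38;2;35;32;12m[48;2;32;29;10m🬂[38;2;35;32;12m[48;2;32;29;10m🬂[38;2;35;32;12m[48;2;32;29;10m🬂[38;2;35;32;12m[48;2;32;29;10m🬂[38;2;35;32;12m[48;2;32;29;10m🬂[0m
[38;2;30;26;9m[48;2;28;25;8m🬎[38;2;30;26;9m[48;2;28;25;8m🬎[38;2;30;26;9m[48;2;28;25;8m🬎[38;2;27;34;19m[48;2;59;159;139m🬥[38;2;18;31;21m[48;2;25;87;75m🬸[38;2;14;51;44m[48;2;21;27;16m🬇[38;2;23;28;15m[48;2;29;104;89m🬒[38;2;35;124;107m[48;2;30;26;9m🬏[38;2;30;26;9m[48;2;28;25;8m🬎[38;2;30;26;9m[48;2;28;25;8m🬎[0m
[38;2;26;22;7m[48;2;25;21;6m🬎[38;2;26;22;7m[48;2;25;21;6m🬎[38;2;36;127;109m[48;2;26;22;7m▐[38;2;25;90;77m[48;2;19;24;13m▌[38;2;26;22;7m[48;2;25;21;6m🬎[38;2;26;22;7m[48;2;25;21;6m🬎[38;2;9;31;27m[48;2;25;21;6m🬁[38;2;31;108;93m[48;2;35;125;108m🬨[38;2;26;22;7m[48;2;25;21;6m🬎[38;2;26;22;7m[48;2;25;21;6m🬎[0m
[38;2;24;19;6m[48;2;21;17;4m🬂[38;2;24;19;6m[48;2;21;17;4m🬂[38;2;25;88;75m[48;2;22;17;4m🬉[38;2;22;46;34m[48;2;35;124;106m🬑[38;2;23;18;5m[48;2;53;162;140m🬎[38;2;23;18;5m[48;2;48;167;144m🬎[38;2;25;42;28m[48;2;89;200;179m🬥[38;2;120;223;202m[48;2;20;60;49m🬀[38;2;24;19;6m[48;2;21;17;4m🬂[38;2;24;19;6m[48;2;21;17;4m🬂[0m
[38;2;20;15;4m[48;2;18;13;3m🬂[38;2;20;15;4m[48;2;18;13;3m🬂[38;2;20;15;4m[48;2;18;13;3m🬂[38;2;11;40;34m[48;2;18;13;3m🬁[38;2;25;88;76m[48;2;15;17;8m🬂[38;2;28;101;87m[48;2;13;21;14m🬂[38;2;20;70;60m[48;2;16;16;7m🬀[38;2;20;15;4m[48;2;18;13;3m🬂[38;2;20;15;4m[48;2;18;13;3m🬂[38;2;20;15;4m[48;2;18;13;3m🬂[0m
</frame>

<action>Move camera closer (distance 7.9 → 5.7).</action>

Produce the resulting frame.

<frame>
[38;2;35;32;12m[48;2;32;29;10m🬂[38;2;35;32;12m[48;2;32;29;10m🬂[38;2;35;32;12m[48;2;32;29;10m🬂[38;2;35;32;12m[48;2;32;29;10m🬂[38;2;34;31;11m[48;2;77;167;149m🬎[38;2;34;31;11m[48;2;50;130;115m🬎[38;2;41;136;117m[48;2;33;30;11m🬏[38;2;35;32;12m[48;2;32;29;10m🬂[38;2;35;32;12m[48;2;32;29;10m🬂[38;2;35;32;12m[48;2;32;29;10m🬂[0m
[38;2;30;26;9m[48;2;28;25;8m🬎[38;2;30;26;9m[48;2;28;25;8m🬎[38;2;28;37;22m[48;2;62;145;129m🬥[38;2;131;219;201m[48;2;16;42;34m🬀[38;2;8;31;27m[48;2;28;25;8m🬎[38;2;8;30;26m[48;2;28;25;8m🬎[38;2;25;88;76m[48;2;17;32;22m🬁[38;2;31;106;91m[48;2;21;33;22m🬪[38;2;35;121;104m[48;2;30;26;9m🬏[38;2;30;26;9m[48;2;28;25;8m🬎[0m
[38;2;26;22;7m[48;2;25;21;6m🬎[38;2;36;126;108m[48;2;26;22;7m▐[38;2;10;38;33m[48;2;29;103;88m▐[38;2;26;22;7m[48;2;25;21;6m🬎[38;2;26;22;7m[48;2;25;21;6m🬎[38;2;26;22;7m[48;2;25;21;6m🬎[38;2;26;22;7m[48;2;25;21;6m🬎[38;2;26;22;7m[48;2;25;90;77m▌[38;2;34;117;101m[48;2;52;145;127m🬨[38;2;26;22;7m[48;2;25;21;6m🬎[0m
[38;2;24;19;6m[48;2;21;17;4m🬂[38;2;30;107;92m[48;2;22;18;5m▐[38;2;22;79;68m[48;2;38;126;108m🬁[38;2;37;129;111m[48;2;22;18;5m🬏[38;2;24;19;6m[48;2;21;17;4m🬂[38;2;24;19;6m[48;2;21;17;4m🬂[38;2;24;19;6m[48;2;21;17;4m🬂[38;2;27;55;40m[48;2;79;189;168m🬆[38;2;79;178;158m[48;2;28;98;84m🬄[38;2;24;19;6m[48;2;21;17;4m🬂[0m
[38;2;20;15;4m[48;2;18;13;3m🬂[38;2;13;47;40m[48;2;18;13;3m🬁[38;2;30;105;90m[48;2;14;35;27m🬊[38;2;44;142;122m[48;2;24;85;73m🬎[38;2;20;15;4m[48;2;46;142;124m🬂[38;2;20;15;4m[48;2;43;144;124m🬂[38;2;25;72;58m[48;2;70;181;159m🬮[38;2;144;254;232m[48;2;23;83;71m🬀[38;2;24;84;73m[48;2;14;20;12m🬀[38;2;20;15;4m[48;2;18;13;3m🬂[0m
</frame>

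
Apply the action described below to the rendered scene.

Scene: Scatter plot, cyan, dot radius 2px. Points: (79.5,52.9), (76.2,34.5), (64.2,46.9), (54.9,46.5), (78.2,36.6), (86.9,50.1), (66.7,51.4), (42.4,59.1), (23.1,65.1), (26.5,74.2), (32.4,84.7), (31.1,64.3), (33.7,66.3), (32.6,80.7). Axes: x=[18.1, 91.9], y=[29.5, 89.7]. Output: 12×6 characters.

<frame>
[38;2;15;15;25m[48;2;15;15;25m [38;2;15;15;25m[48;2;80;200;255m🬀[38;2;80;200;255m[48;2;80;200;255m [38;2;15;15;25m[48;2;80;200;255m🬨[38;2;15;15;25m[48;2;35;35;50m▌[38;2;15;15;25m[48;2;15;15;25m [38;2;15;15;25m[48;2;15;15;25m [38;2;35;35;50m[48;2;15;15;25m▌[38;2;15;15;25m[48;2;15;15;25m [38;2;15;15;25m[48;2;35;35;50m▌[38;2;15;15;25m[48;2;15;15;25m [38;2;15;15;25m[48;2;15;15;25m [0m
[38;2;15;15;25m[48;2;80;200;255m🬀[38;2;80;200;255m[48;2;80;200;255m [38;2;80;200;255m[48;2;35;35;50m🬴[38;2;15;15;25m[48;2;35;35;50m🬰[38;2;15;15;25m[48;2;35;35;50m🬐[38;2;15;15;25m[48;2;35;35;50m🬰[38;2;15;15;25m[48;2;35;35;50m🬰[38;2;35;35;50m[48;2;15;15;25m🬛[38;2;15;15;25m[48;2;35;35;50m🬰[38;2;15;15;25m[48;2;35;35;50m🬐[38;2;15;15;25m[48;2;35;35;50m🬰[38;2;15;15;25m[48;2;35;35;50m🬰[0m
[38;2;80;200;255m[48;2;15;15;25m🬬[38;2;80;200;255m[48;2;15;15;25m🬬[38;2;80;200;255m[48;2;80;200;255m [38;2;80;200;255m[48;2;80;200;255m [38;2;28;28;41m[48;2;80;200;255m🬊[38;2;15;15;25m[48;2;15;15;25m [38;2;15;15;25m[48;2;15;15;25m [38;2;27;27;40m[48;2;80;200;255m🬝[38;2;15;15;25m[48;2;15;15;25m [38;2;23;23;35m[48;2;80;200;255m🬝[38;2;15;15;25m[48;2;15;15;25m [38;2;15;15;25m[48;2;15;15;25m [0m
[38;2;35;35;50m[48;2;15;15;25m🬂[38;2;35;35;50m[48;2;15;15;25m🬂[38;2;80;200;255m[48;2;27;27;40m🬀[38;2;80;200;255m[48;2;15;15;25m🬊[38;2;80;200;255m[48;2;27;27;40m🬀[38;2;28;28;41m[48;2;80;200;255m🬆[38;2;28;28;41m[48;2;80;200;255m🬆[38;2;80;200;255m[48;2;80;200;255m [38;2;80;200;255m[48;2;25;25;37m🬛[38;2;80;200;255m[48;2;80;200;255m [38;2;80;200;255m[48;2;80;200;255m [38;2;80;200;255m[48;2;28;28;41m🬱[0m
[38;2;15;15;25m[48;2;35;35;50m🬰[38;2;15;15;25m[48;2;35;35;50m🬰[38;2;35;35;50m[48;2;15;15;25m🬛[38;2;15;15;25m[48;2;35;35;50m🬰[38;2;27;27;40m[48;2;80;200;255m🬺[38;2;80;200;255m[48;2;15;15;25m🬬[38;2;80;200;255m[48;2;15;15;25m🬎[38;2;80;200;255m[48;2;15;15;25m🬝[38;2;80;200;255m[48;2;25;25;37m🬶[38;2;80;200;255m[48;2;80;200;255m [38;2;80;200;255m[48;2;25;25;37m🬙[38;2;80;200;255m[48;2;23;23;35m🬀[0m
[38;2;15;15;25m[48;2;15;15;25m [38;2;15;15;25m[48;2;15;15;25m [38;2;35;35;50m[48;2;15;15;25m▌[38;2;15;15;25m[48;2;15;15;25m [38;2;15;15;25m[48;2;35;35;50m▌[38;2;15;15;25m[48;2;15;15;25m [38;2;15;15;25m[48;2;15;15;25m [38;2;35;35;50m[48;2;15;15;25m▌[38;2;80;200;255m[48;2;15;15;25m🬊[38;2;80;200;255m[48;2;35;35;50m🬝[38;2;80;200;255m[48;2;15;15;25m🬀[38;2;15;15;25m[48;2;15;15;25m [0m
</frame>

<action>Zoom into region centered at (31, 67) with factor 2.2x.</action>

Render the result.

<frame>
[38;2;15;15;25m[48;2;15;15;25m [38;2;15;15;25m[48;2;15;15;25m [38;2;35;35;50m[48;2;15;15;25m▌[38;2;15;15;25m[48;2;15;15;25m [38;2;27;27;40m[48;2;80;200;255m🬬[38;2;80;200;255m[48;2;15;15;25m🬊[38;2;80;200;255m[48;2;15;15;25m🬝[38;2;80;200;255m[48;2;23;23;35m🬀[38;2;15;15;25m[48;2;15;15;25m [38;2;15;15;25m[48;2;35;35;50m▌[38;2;15;15;25m[48;2;15;15;25m [38;2;15;15;25m[48;2;15;15;25m [0m
[38;2;15;15;25m[48;2;35;35;50m🬰[38;2;15;15;25m[48;2;35;35;50m🬰[38;2;35;35;50m[48;2;15;15;25m🬛[38;2;15;15;25m[48;2;80;200;255m🬐[38;2;80;200;255m[48;2;80;200;255m [38;2;19;19;30m[48;2;80;200;255m🬸[38;2;15;15;25m[48;2;35;35;50m🬰[38;2;35;35;50m[48;2;15;15;25m🬛[38;2;15;15;25m[48;2;35;35;50m🬰[38;2;15;15;25m[48;2;35;35;50m🬐[38;2;15;15;25m[48;2;35;35;50m🬰[38;2;15;15;25m[48;2;35;35;50m🬰[0m
[38;2;15;15;25m[48;2;15;15;25m [38;2;15;15;25m[48;2;15;15;25m [38;2;27;27;40m[48;2;80;200;255m🬝[38;2;15;15;25m[48;2;80;200;255m🬊[38;2;80;200;255m[48;2;27;27;40m🬀[38;2;15;15;25m[48;2;80;200;255m🬝[38;2;15;15;25m[48;2;80;200;255m🬀[38;2;21;21;33m[48;2;80;200;255m🬊[38;2;15;15;25m[48;2;15;15;25m [38;2;15;15;25m[48;2;35;35;50m▌[38;2;15;15;25m[48;2;15;15;25m [38;2;15;15;25m[48;2;15;15;25m [0m
[38;2;35;35;50m[48;2;15;15;25m🬂[38;2;35;35;50m[48;2;15;15;25m🬂[38;2;80;200;255m[48;2;28;28;41m🬊[38;2;80;200;255m[48;2;15;15;25m🬝[38;2;80;200;255m[48;2;25;25;37m🬈[38;2;80;200;255m[48;2;80;200;255m [38;2;80;200;255m[48;2;15;15;25m🬝[38;2;80;200;255m[48;2;27;27;40m🬀[38;2;35;35;50m[48;2;15;15;25m🬂[38;2;27;27;40m[48;2;80;200;255m🬝[38;2;35;35;50m[48;2;15;15;25m🬂[38;2;35;35;50m[48;2;15;15;25m🬂[0m
[38;2;15;15;25m[48;2;35;35;50m🬰[38;2;15;15;25m[48;2;35;35;50m🬰[38;2;35;35;50m[48;2;15;15;25m🬛[38;2;15;15;25m[48;2;35;35;50m🬰[38;2;15;15;25m[48;2;35;35;50m🬐[38;2;23;23;35m[48;2;80;200;255m🬺[38;2;15;15;25m[48;2;35;35;50m🬰[38;2;35;35;50m[48;2;15;15;25m🬛[38;2;19;19;30m[48;2;80;200;255m🬴[38;2;80;200;255m[48;2;80;200;255m [38;2;80;200;255m[48;2;15;15;25m🬛[38;2;15;15;25m[48;2;35;35;50m🬰[0m
[38;2;15;15;25m[48;2;15;15;25m [38;2;15;15;25m[48;2;15;15;25m [38;2;35;35;50m[48;2;15;15;25m▌[38;2;15;15;25m[48;2;15;15;25m [38;2;15;15;25m[48;2;35;35;50m▌[38;2;15;15;25m[48;2;15;15;25m [38;2;15;15;25m[48;2;15;15;25m [38;2;35;35;50m[48;2;15;15;25m▌[38;2;15;15;25m[48;2;15;15;25m [38;2;23;23;35m[48;2;80;200;255m🬺[38;2;15;15;25m[48;2;15;15;25m [38;2;15;15;25m[48;2;15;15;25m [0m
</frame>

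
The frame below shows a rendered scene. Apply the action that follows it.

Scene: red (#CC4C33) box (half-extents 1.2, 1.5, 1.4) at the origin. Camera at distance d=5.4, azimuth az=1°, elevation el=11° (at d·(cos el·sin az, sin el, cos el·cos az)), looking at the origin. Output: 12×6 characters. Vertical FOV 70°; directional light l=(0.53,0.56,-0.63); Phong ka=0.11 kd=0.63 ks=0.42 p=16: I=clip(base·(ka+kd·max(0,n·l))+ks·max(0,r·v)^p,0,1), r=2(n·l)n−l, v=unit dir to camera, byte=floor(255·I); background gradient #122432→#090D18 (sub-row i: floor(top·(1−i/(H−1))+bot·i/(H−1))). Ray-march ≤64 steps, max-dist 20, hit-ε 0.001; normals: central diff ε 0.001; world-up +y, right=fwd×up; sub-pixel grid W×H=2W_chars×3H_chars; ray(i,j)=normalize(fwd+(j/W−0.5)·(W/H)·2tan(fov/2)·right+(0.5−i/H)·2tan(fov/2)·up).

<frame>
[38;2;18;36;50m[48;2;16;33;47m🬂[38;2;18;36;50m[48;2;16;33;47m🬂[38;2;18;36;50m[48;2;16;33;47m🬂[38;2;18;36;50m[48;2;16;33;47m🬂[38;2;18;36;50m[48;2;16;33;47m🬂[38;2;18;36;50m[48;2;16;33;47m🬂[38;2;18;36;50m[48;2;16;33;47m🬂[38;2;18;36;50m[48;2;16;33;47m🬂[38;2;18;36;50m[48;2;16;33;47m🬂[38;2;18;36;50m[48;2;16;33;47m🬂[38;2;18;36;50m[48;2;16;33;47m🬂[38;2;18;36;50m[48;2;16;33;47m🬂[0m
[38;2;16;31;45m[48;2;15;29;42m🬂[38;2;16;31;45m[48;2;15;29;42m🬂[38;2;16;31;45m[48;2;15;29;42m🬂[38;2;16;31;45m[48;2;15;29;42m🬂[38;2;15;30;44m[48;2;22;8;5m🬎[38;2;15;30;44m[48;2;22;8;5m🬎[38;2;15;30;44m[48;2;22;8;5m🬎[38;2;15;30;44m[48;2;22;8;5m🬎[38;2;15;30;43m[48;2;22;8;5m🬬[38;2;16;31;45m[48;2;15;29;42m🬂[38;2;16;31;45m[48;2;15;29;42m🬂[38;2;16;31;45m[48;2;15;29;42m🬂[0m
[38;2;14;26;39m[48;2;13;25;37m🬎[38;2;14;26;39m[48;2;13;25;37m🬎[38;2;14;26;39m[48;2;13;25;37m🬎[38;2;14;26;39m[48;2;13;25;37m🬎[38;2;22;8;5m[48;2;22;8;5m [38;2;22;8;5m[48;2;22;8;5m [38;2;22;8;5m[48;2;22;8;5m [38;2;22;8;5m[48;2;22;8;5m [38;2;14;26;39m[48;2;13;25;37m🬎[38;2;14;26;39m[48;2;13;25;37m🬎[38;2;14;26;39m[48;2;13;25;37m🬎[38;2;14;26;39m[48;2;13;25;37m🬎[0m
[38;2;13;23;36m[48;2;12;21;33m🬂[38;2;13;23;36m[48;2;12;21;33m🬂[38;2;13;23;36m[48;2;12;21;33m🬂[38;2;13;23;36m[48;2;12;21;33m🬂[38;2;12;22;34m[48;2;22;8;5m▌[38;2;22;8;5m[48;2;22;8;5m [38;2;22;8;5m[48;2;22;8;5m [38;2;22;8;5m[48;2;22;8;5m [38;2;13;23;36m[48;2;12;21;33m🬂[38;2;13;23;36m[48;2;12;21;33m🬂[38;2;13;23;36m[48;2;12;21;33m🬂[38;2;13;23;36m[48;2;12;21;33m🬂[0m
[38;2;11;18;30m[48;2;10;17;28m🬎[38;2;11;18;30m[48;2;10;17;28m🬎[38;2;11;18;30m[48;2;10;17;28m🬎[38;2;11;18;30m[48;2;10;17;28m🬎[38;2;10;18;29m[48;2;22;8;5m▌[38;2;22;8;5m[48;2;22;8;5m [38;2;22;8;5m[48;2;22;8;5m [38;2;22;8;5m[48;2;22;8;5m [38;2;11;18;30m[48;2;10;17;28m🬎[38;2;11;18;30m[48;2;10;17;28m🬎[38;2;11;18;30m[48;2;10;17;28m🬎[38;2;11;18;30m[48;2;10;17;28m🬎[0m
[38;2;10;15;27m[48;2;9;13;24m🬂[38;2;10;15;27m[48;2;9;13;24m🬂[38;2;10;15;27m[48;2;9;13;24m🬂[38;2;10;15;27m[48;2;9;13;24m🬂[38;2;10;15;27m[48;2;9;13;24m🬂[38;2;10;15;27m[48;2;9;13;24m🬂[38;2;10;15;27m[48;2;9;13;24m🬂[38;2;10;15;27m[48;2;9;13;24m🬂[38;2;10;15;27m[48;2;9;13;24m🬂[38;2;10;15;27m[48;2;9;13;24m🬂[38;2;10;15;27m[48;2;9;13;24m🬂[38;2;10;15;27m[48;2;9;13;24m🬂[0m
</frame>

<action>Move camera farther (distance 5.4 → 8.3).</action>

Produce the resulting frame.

<frame>
[38;2;18;36;50m[48;2;16;33;47m🬂[38;2;18;36;50m[48;2;16;33;47m🬂[38;2;18;36;50m[48;2;16;33;47m🬂[38;2;18;36;50m[48;2;16;33;47m🬂[38;2;18;36;50m[48;2;16;33;47m🬂[38;2;18;36;50m[48;2;16;33;47m🬂[38;2;18;36;50m[48;2;16;33;47m🬂[38;2;18;36;50m[48;2;16;33;47m🬂[38;2;18;36;50m[48;2;16;33;47m🬂[38;2;18;36;50m[48;2;16;33;47m🬂[38;2;18;36;50m[48;2;16;33;47m🬂[38;2;18;36;50m[48;2;16;33;47m🬂[0m
[38;2;16;31;45m[48;2;15;29;42m🬂[38;2;16;31;45m[48;2;15;29;42m🬂[38;2;16;31;45m[48;2;15;29;42m🬂[38;2;16;31;45m[48;2;15;29;42m🬂[38;2;16;31;45m[48;2;15;29;42m🬂[38;2;16;31;45m[48;2;15;29;42m🬂[38;2;16;31;45m[48;2;15;29;42m🬂[38;2;16;31;45m[48;2;15;29;42m🬂[38;2;16;31;45m[48;2;15;29;42m🬂[38;2;16;31;45m[48;2;15;29;42m🬂[38;2;16;31;45m[48;2;15;29;42m🬂[38;2;16;31;45m[48;2;15;29;42m🬂[0m
[38;2;14;26;39m[48;2;13;25;37m🬎[38;2;14;26;39m[48;2;13;25;37m🬎[38;2;14;26;39m[48;2;13;25;37m🬎[38;2;14;26;39m[48;2;13;25;37m🬎[38;2;14;26;39m[48;2;13;25;37m🬎[38;2;14;27;40m[48;2;22;8;5m🬂[38;2;14;27;40m[48;2;22;8;5m🬂[38;2;13;26;39m[48;2;22;8;5m🬨[38;2;14;26;39m[48;2;13;25;37m🬎[38;2;14;26;39m[48;2;13;25;37m🬎[38;2;14;26;39m[48;2;13;25;37m🬎[38;2;14;26;39m[48;2;13;25;37m🬎[0m
[38;2;13;23;36m[48;2;12;21;33m🬂[38;2;13;23;36m[48;2;12;21;33m🬂[38;2;13;23;36m[48;2;12;21;33m🬂[38;2;13;23;36m[48;2;12;21;33m🬂[38;2;13;23;36m[48;2;12;21;33m🬂[38;2;22;8;5m[48;2;22;8;5m [38;2;22;8;5m[48;2;22;8;5m [38;2;22;8;5m[48;2;12;22;34m▌[38;2;13;23;36m[48;2;12;21;33m🬂[38;2;13;23;36m[48;2;12;21;33m🬂[38;2;13;23;36m[48;2;12;21;33m🬂[38;2;13;23;36m[48;2;12;21;33m🬂[0m
[38;2;11;18;30m[48;2;10;17;28m🬎[38;2;11;18;30m[48;2;10;17;28m🬎[38;2;11;18;30m[48;2;10;17;28m🬎[38;2;11;18;30m[48;2;10;17;28m🬎[38;2;11;18;30m[48;2;10;17;28m🬎[38;2;22;8;5m[48;2;10;17;29m🬂[38;2;22;8;5m[48;2;10;17;29m🬂[38;2;22;8;5m[48;2;10;17;29m🬀[38;2;11;18;30m[48;2;10;17;28m🬎[38;2;11;18;30m[48;2;10;17;28m🬎[38;2;11;18;30m[48;2;10;17;28m🬎[38;2;11;18;30m[48;2;10;17;28m🬎[0m
[38;2;10;15;27m[48;2;9;13;24m🬂[38;2;10;15;27m[48;2;9;13;24m🬂[38;2;10;15;27m[48;2;9;13;24m🬂[38;2;10;15;27m[48;2;9;13;24m🬂[38;2;10;15;27m[48;2;9;13;24m🬂[38;2;10;15;27m[48;2;9;13;24m🬂[38;2;10;15;27m[48;2;9;13;24m🬂[38;2;10;15;27m[48;2;9;13;24m🬂[38;2;10;15;27m[48;2;9;13;24m🬂[38;2;10;15;27m[48;2;9;13;24m🬂[38;2;10;15;27m[48;2;9;13;24m🬂[38;2;10;15;27m[48;2;9;13;24m🬂[0m
</frame>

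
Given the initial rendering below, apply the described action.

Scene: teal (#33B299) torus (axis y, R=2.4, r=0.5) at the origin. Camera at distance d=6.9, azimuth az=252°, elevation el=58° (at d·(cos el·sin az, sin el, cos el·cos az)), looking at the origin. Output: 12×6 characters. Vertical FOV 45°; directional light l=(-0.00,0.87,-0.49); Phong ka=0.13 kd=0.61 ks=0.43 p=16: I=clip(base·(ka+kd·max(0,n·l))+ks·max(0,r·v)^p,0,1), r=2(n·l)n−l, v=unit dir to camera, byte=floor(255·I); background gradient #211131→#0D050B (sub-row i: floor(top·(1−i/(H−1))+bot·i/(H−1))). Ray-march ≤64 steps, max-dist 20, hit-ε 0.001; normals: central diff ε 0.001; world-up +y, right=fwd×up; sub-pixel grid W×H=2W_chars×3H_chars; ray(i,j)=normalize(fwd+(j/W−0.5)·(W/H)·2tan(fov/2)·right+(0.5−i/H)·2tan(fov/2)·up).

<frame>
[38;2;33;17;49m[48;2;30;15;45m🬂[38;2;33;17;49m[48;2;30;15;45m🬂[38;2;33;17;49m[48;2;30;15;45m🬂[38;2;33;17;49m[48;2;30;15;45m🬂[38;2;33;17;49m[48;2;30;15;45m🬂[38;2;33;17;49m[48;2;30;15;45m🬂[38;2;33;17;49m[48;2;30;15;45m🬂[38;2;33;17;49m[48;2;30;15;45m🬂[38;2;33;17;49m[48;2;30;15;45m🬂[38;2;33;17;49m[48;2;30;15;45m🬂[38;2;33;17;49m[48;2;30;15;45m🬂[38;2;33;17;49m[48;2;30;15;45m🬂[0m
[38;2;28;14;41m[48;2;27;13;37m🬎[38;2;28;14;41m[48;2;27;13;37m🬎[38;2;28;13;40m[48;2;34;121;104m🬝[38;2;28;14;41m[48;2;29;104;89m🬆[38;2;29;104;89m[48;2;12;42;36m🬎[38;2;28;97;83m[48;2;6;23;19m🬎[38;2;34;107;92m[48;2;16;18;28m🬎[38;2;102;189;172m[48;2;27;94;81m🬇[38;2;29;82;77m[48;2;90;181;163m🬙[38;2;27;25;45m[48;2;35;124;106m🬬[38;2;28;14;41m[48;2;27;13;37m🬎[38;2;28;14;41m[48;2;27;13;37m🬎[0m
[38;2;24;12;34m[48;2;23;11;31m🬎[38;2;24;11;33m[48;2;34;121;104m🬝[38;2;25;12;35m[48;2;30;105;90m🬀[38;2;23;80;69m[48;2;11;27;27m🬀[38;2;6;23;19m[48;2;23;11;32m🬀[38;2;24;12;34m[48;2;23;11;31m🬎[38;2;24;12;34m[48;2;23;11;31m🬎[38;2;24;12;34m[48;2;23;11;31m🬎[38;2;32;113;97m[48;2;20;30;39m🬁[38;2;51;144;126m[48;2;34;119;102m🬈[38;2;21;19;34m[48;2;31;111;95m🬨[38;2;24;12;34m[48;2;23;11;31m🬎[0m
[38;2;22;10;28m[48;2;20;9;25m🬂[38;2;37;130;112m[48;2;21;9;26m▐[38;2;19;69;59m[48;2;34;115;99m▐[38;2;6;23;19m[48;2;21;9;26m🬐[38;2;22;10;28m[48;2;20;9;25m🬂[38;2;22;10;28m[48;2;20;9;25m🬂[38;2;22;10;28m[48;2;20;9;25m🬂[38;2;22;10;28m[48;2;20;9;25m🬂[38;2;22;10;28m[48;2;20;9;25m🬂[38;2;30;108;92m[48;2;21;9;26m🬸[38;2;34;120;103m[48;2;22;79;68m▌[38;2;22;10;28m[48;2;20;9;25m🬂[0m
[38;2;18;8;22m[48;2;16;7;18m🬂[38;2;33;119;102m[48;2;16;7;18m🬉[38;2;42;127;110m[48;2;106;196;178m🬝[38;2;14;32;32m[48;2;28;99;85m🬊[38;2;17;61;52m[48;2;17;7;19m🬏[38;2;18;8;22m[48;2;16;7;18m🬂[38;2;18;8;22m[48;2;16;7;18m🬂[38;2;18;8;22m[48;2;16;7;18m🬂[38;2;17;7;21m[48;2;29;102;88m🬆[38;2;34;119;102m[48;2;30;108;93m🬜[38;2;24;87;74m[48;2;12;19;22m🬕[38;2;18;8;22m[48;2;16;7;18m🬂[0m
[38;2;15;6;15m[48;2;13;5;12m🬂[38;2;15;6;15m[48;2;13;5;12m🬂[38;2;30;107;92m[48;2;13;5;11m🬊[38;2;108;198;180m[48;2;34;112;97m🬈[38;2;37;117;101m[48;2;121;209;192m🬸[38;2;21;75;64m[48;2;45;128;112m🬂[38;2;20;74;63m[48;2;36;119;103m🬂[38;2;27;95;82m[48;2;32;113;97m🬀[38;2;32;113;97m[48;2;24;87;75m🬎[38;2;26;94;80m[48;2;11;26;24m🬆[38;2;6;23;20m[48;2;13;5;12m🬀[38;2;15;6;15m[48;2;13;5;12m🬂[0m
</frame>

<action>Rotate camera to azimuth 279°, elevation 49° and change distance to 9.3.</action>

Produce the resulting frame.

<frame>
[38;2;33;17;49m[48;2;30;15;45m🬂[38;2;33;17;49m[48;2;30;15;45m🬂[38;2;33;17;49m[48;2;30;15;45m🬂[38;2;33;17;49m[48;2;30;15;45m🬂[38;2;33;17;49m[48;2;30;15;45m🬂[38;2;33;17;49m[48;2;30;15;45m🬂[38;2;33;17;49m[48;2;30;15;45m🬂[38;2;33;17;49m[48;2;30;15;45m🬂[38;2;33;17;49m[48;2;30;15;45m🬂[38;2;33;17;49m[48;2;30;15;45m🬂[38;2;33;17;49m[48;2;30;15;45m🬂[38;2;33;17;49m[48;2;30;15;45m🬂[0m
[38;2;28;14;41m[48;2;27;13;37m🬎[38;2;28;14;41m[48;2;27;13;37m🬎[38;2;28;14;41m[48;2;27;13;37m🬎[38;2;28;14;41m[48;2;27;13;37m🬎[38;2;28;13;40m[48;2;35;123;106m🬝[38;2;28;14;41m[48;2;32;107;92m🬎[38;2;28;14;41m[48;2;49;125;110m🬎[38;2;28;14;41m[48;2;34;115;99m🬎[38;2;28;14;41m[48;2;27;13;37m🬎[38;2;28;14;41m[48;2;27;13;37m🬎[38;2;28;14;41m[48;2;27;13;37m🬎[38;2;28;14;41m[48;2;27;13;37m🬎[0m
[38;2;24;12;34m[48;2;23;11;31m🬎[38;2;24;12;34m[48;2;23;11;31m🬎[38;2;24;12;34m[48;2;23;11;31m🬎[38;2;23;26;40m[48;2;33;114;98m🬥[38;2;24;82;71m[48;2;11;24;25m🬂[38;2;7;27;23m[48;2;23;11;32m🬂[38;2;12;42;36m[48;2;20;13;29m🬁[38;2;59;139;123m[48;2;21;31;40m🬁[38;2;21;37;44m[48;2;38;126;109m🬑[38;2;30;106;91m[48;2;24;11;33m🬏[38;2;24;12;34m[48;2;23;11;31m🬎[38;2;24;12;34m[48;2;23;11;31m🬎[0m
[38;2;22;10;28m[48;2;20;9;25m🬂[38;2;22;10;28m[48;2;20;9;25m🬂[38;2;22;10;28m[48;2;20;9;25m🬂[38;2;19;66;57m[48;2;43;129;112m🬉[38;2;21;9;26m[48;2;10;35;30m🬬[38;2;22;10;28m[48;2;20;9;25m🬂[38;2;22;10;28m[48;2;20;9;25m🬂[38;2;22;10;28m[48;2;20;9;25m🬂[38;2;21;9;27m[48;2;34;122;105m🬄[38;2;29;103;88m[48;2;21;9;26m▌[38;2;22;10;28m[48;2;20;9;25m🬂[38;2;22;10;28m[48;2;20;9;25m🬂[0m
[38;2;18;8;22m[48;2;16;7;18m🬂[38;2;18;8;22m[48;2;16;7;18m🬂[38;2;18;8;22m[48;2;16;7;18m🬂[38;2;124;211;194m[48;2;22;47;47m🬁[38;2;26;94;80m[48;2;85;170;153m🬰[38;2;18;8;22m[48;2;33;112;96m🬂[38;2;18;8;22m[48;2;31;110;94m🬂[38;2;18;8;22m[48;2;29;101;87m🬀[38;2;29;104;90m[48;2;13;33;32m🬆[38;2;13;46;40m[48;2;16;7;18m🬀[38;2;18;8;22m[48;2;16;7;18m🬂[38;2;18;8;22m[48;2;16;7;18m🬂[0m
[38;2;15;6;15m[48;2;13;5;12m🬂[38;2;15;6;15m[48;2;13;5;12m🬂[38;2;15;6;15m[48;2;13;5;12m🬂[38;2;15;6;15m[48;2;13;5;12m🬂[38;2;6;23;19m[48;2;13;5;12m🬁[38;2;15;54;46m[48;2;13;5;12m🬂[38;2;14;52;44m[48;2;13;5;12m🬂[38;2;6;24;21m[48;2;13;5;12m🬂[38;2;15;6;15m[48;2;13;5;12m🬂[38;2;15;6;15m[48;2;13;5;12m🬂[38;2;15;6;15m[48;2;13;5;12m🬂[38;2;15;6;15m[48;2;13;5;12m🬂[0m
</frame>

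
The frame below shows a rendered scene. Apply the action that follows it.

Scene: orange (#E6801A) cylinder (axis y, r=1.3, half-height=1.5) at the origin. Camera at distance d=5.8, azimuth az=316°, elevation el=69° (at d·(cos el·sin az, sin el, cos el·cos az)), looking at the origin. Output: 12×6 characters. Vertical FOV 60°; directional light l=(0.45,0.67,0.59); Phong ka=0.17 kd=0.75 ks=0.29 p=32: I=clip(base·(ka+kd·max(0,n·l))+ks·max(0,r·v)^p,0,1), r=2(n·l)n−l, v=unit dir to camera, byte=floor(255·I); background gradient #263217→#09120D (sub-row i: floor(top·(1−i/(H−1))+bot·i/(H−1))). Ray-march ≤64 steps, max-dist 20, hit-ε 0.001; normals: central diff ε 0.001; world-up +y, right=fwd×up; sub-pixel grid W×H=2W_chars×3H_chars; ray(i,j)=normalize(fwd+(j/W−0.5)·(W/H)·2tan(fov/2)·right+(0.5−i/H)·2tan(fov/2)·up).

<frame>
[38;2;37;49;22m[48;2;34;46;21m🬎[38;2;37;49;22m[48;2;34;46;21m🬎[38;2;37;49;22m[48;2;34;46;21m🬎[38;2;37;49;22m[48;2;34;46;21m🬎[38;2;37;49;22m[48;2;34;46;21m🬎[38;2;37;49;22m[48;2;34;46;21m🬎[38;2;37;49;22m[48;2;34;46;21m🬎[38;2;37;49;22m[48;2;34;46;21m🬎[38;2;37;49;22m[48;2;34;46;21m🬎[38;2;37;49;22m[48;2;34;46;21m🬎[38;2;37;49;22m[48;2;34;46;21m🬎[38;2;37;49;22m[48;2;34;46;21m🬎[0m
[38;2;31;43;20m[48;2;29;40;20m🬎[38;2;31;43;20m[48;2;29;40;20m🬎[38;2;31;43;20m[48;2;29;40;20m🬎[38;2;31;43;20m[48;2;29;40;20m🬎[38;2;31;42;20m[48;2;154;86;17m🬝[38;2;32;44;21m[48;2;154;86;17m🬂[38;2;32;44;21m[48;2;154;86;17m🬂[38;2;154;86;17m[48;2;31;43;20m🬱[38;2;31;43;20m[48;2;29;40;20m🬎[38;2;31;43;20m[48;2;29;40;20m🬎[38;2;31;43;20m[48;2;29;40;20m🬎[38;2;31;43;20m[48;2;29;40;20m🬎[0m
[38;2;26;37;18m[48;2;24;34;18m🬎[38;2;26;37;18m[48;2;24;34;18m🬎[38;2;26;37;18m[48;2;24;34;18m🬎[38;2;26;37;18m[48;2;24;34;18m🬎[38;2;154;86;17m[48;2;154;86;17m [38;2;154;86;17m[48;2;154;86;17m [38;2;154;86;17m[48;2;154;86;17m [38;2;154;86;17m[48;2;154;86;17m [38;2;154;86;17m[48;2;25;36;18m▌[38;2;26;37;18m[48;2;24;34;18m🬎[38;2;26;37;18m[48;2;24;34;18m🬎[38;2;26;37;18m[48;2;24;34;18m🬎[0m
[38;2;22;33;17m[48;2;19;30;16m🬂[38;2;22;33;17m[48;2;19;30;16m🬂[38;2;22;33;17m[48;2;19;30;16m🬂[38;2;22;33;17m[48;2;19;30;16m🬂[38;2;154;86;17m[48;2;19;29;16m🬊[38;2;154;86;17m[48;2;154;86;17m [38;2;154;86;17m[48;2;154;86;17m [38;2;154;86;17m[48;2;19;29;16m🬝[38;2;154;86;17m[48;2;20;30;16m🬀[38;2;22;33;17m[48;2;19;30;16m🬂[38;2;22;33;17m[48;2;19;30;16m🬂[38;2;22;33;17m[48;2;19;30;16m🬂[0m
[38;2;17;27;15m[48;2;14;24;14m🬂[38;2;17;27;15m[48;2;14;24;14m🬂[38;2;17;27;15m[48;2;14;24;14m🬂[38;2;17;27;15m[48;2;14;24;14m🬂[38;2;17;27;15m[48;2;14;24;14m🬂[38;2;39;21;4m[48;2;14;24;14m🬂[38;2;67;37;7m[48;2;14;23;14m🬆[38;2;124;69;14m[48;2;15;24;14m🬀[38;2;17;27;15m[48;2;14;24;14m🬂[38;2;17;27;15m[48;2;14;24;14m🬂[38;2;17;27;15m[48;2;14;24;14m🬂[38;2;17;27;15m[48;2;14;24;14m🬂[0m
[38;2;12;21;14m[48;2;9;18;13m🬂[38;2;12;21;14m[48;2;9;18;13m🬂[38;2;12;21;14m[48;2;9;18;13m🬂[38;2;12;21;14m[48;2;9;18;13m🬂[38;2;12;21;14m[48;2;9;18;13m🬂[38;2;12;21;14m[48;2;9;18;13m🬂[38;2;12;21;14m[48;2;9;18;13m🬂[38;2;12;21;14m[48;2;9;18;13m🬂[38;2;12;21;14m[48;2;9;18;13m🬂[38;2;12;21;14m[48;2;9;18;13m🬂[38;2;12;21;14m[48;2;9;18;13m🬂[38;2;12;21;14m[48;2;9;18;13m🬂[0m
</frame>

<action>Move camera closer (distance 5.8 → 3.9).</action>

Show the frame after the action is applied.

<frame>
[38;2;37;49;22m[48;2;34;46;21m🬎[38;2;37;49;22m[48;2;34;46;21m🬎[38;2;37;49;22m[48;2;34;46;21m🬎[38;2;36;48;22m[48;2;154;86;17m🬝[38;2;38;50;23m[48;2;154;86;17m🬂[38;2;38;50;23m[48;2;154;86;17m🬀[38;2;154;86;17m[48;2;154;86;17m [38;2;38;50;23m[48;2;154;86;17m🬂[38;2;154;86;17m[48;2;37;49;22m🬱[38;2;37;49;22m[48;2;34;46;21m🬎[38;2;37;49;22m[48;2;34;46;21m🬎[38;2;37;49;22m[48;2;34;46;21m🬎[0m
[38;2;31;43;20m[48;2;29;40;20m🬎[38;2;31;43;20m[48;2;29;40;20m🬎[38;2;154;86;17m[48;2;31;42;20m🬦[38;2;154;86;17m[48;2;154;86;17m [38;2;154;86;17m[48;2;154;86;17m [38;2;154;86;17m[48;2;154;86;17m [38;2;154;86;17m[48;2;154;86;17m [38;2;154;86;17m[48;2;154;86;17m [38;2;154;86;17m[48;2;154;86;17m [38;2;154;86;17m[48;2;32;44;21m🬺[38;2;31;43;20m[48;2;29;40;20m🬎[38;2;31;43;20m[48;2;29;40;20m🬎[0m
[38;2;26;37;18m[48;2;24;34;18m🬎[38;2;26;37;18m[48;2;24;34;18m🬎[38;2;154;86;17m[48;2;154;86;17m [38;2;154;86;17m[48;2;154;86;17m [38;2;154;86;17m[48;2;154;86;17m [38;2;154;86;17m[48;2;154;86;17m [38;2;154;86;17m[48;2;154;86;17m [38;2;154;86;17m[48;2;154;86;17m [38;2;154;86;17m[48;2;154;86;17m [38;2;154;86;17m[48;2;154;86;17m [38;2;154;86;17m[48;2;25;36;18m▌[38;2;26;37;18m[48;2;24;34;18m🬎[0m
[38;2;22;33;17m[48;2;19;30;16m🬂[38;2;22;33;17m[48;2;19;30;16m🬂[38;2;154;86;17m[48;2;20;30;16m🬉[38;2;154;86;17m[48;2;154;86;17m [38;2;154;86;17m[48;2;154;86;17m [38;2;154;86;17m[48;2;154;86;17m [38;2;154;86;17m[48;2;154;86;17m [38;2;154;86;17m[48;2;154;86;17m [38;2;154;86;17m[48;2;154;86;17m [38;2;154;86;17m[48;2;19;29;16m🬝[38;2;22;33;17m[48;2;19;30;16m🬂[38;2;22;33;17m[48;2;19;30;16m🬂[0m
[38;2;17;27;15m[48;2;14;24;14m🬂[38;2;17;27;15m[48;2;14;24;14m🬂[38;2;17;27;15m[48;2;14;24;14m🬂[38;2;154;86;17m[48;2;15;24;14m🬁[38;2;154;86;17m[48;2;14;23;14m🬎[38;2;154;86;17m[48;2;39;21;4m🬬[38;2;154;86;17m[48;2;154;86;17m [38;2;154;86;17m[48;2;49;35;11m🬎[38;2;154;86;17m[48;2;14;23;14m🬆[38;2;17;27;15m[48;2;14;24;14m🬂[38;2;17;27;15m[48;2;14;24;14m🬂[38;2;17;27;15m[48;2;14;24;14m🬂[0m
[38;2;12;21;14m[48;2;9;18;13m🬂[38;2;12;21;14m[48;2;9;18;13m🬂[38;2;12;21;14m[48;2;9;18;13m🬂[38;2;12;21;14m[48;2;9;18;13m🬂[38;2;12;21;14m[48;2;9;18;13m🬂[38;2;12;21;14m[48;2;9;18;13m🬂[38;2;12;21;14m[48;2;9;18;13m🬂[38;2;12;21;14m[48;2;9;18;13m🬂[38;2;12;21;14m[48;2;9;18;13m🬂[38;2;12;21;14m[48;2;9;18;13m🬂[38;2;12;21;14m[48;2;9;18;13m🬂[38;2;12;21;14m[48;2;9;18;13m🬂[0m
</frame>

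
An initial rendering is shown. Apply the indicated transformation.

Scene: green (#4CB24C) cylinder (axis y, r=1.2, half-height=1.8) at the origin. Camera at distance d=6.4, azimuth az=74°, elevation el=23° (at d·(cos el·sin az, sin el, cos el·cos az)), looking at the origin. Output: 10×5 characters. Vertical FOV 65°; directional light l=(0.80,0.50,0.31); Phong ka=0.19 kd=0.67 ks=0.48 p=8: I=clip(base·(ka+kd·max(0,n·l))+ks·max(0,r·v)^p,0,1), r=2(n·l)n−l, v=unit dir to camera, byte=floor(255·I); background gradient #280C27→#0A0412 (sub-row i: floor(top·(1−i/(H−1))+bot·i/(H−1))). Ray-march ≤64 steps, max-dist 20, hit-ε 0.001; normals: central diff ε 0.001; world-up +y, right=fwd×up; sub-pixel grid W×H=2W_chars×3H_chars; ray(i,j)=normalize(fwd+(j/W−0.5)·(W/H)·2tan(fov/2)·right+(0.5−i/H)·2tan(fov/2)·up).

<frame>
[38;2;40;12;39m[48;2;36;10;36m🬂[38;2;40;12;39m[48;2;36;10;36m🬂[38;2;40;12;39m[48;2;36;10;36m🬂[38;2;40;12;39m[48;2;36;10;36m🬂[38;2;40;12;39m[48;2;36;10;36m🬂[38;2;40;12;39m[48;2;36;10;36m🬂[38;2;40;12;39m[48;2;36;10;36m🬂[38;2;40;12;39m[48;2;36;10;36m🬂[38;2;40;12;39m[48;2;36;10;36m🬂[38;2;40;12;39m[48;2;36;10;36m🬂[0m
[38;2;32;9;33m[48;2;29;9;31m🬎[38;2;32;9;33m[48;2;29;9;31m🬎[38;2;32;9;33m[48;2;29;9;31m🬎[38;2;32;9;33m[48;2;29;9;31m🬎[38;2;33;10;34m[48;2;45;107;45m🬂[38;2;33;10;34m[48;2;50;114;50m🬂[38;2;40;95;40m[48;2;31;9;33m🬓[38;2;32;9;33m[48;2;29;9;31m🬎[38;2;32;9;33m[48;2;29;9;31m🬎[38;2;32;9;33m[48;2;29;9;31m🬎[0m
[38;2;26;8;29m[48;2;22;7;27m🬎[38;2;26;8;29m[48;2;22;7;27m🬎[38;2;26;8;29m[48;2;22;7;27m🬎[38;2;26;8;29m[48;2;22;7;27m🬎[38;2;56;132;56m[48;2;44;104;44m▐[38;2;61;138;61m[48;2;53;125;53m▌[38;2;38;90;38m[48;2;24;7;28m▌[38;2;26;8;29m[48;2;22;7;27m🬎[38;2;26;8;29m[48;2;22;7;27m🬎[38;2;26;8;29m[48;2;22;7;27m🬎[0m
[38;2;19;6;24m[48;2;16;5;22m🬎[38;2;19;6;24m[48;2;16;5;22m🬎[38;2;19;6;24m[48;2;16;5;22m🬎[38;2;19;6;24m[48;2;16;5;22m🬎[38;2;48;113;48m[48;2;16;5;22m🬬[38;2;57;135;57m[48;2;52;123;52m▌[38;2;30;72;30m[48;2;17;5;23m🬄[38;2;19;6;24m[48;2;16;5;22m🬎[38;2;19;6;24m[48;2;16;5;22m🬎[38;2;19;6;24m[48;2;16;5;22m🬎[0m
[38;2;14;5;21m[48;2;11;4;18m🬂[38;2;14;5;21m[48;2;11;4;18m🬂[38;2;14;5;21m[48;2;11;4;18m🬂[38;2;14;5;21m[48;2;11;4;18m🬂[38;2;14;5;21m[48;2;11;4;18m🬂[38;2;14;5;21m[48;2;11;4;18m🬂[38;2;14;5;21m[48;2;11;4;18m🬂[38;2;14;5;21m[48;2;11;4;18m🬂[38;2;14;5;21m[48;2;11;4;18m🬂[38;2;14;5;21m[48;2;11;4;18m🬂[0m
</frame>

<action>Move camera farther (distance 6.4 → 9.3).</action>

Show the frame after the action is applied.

<frame>
[38;2;40;12;39m[48;2;36;10;36m🬂[38;2;40;12;39m[48;2;36;10;36m🬂[38;2;40;12;39m[48;2;36;10;36m🬂[38;2;40;12;39m[48;2;36;10;36m🬂[38;2;40;12;39m[48;2;36;10;36m🬂[38;2;40;12;39m[48;2;36;10;36m🬂[38;2;40;12;39m[48;2;36;10;36m🬂[38;2;40;12;39m[48;2;36;10;36m🬂[38;2;40;12;39m[48;2;36;10;36m🬂[38;2;40;12;39m[48;2;36;10;36m🬂[0m
[38;2;32;9;33m[48;2;29;9;31m🬎[38;2;32;9;33m[48;2;29;9;31m🬎[38;2;32;9;33m[48;2;29;9;31m🬎[38;2;32;9;33m[48;2;29;9;31m🬎[38;2;31;9;33m[48;2;39;93;39m🬝[38;2;32;9;33m[48;2;39;93;39m🬎[38;2;32;9;33m[48;2;29;9;31m🬎[38;2;32;9;33m[48;2;29;9;31m🬎[38;2;32;9;33m[48;2;29;9;31m🬎[38;2;32;9;33m[48;2;29;9;31m🬎[0m
[38;2;26;8;29m[48;2;22;7;27m🬎[38;2;26;8;29m[48;2;22;7;27m🬎[38;2;26;8;29m[48;2;22;7;27m🬎[38;2;26;8;29m[48;2;22;7;27m🬎[38;2;51;122;51m[48;2;24;7;28m▐[38;2;61;138;61m[48;2;47;111;47m▌[38;2;26;8;29m[48;2;22;7;27m🬎[38;2;26;8;29m[48;2;22;7;27m🬎[38;2;26;8;29m[48;2;22;7;27m🬎[38;2;26;8;29m[48;2;22;7;27m🬎[0m
[38;2;19;6;24m[48;2;16;5;22m🬎[38;2;19;6;24m[48;2;16;5;22m🬎[38;2;19;6;24m[48;2;16;5;22m🬎[38;2;19;6;24m[48;2;16;5;22m🬎[38;2;50;118;50m[48;2;17;5;23m🬉[38;2;51;121;51m[48;2;16;5;22m🬎[38;2;19;6;24m[48;2;16;5;22m🬎[38;2;19;6;24m[48;2;16;5;22m🬎[38;2;19;6;24m[48;2;16;5;22m🬎[38;2;19;6;24m[48;2;16;5;22m🬎[0m
[38;2;14;5;21m[48;2;11;4;18m🬂[38;2;14;5;21m[48;2;11;4;18m🬂[38;2;14;5;21m[48;2;11;4;18m🬂[38;2;14;5;21m[48;2;11;4;18m🬂[38;2;14;5;21m[48;2;11;4;18m🬂[38;2;14;5;21m[48;2;11;4;18m🬂[38;2;14;5;21m[48;2;11;4;18m🬂[38;2;14;5;21m[48;2;11;4;18m🬂[38;2;14;5;21m[48;2;11;4;18m🬂[38;2;14;5;21m[48;2;11;4;18m🬂[0m
</frame>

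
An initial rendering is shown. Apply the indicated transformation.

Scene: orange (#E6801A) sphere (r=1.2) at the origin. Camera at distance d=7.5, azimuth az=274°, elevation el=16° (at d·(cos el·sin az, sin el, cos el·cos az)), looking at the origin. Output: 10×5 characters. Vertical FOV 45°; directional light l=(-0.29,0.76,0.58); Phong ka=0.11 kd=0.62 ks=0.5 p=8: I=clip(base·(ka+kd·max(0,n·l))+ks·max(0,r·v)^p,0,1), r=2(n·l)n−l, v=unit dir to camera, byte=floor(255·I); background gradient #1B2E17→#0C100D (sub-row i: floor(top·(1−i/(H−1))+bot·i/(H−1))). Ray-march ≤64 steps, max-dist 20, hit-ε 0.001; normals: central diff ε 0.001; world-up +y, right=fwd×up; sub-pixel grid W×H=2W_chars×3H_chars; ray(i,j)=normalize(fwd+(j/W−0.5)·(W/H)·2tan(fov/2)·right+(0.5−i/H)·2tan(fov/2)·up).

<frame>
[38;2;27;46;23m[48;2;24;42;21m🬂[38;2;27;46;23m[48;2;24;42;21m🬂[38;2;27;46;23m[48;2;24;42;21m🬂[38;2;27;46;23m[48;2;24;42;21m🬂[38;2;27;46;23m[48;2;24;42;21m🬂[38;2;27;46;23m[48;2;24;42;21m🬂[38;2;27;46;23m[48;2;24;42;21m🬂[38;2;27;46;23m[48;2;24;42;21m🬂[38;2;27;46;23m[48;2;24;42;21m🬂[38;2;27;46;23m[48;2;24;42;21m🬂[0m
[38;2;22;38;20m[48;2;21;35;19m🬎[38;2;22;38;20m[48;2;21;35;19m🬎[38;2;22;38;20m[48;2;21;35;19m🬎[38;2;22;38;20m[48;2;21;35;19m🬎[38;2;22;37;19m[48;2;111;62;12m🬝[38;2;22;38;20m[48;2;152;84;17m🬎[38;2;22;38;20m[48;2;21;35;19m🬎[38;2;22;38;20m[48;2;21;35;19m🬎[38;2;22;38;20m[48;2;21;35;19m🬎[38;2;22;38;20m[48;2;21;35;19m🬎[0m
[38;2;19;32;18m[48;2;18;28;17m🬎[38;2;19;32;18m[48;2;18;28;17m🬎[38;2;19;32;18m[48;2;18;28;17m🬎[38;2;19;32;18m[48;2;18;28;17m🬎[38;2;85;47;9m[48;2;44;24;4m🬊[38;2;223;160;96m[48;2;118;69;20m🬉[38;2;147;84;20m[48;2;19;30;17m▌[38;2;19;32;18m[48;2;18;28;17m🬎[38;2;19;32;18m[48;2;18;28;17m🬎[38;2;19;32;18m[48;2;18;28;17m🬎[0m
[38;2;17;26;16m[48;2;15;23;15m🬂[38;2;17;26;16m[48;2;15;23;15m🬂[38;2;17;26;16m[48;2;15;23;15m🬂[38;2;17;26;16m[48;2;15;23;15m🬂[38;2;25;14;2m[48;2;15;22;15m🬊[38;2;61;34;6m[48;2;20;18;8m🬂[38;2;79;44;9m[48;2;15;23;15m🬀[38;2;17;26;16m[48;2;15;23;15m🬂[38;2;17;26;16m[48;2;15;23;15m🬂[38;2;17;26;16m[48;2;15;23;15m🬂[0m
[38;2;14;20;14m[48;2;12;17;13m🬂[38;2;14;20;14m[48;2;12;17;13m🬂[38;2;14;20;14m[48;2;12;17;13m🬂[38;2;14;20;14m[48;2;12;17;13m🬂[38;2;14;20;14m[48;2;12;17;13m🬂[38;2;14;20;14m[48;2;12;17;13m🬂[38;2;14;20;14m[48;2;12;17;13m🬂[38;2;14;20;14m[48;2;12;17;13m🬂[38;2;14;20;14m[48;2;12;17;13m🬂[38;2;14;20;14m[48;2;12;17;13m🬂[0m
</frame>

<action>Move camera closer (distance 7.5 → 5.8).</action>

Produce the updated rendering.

<frame>
[38;2;27;46;23m[48;2;24;42;21m🬂[38;2;27;46;23m[48;2;24;42;21m🬂[38;2;27;46;23m[48;2;24;42;21m🬂[38;2;27;46;23m[48;2;24;42;21m🬂[38;2;27;46;23m[48;2;24;42;21m🬂[38;2;27;46;23m[48;2;24;42;21m🬂[38;2;27;46;23m[48;2;24;42;21m🬂[38;2;27;46;23m[48;2;24;42;21m🬂[38;2;27;46;23m[48;2;24;42;21m🬂[38;2;27;46;23m[48;2;24;42;21m🬂[0m
[38;2;22;38;20m[48;2;21;35;19m🬎[38;2;22;38;20m[48;2;21;35;19m🬎[38;2;22;38;20m[48;2;21;35;19m🬎[38;2;22;38;20m[48;2;21;35;19m🬎[38;2;22;38;20m[48;2;109;61;12m🬆[38;2;23;39;20m[48;2;161;95;29m🬂[38;2;171;98;25m[48;2;22;37;19m🬏[38;2;22;38;20m[48;2;21;35;19m🬎[38;2;22;38;20m[48;2;21;35;19m🬎[38;2;22;38;20m[48;2;21;35;19m🬎[0m
[38;2;19;32;18m[48;2;18;28;17m🬎[38;2;19;32;18m[48;2;18;28;17m🬎[38;2;19;32;18m[48;2;18;28;17m🬎[38;2;41;23;4m[48;2;20;26;13m🬉[38;2;93;51;10m[48;2;61;34;6m🬊[38;2;255;193;130m[48;2;124;75;26m🬁[38;2;203;139;75m[48;2;137;76;16m🬄[38;2;19;32;18m[48;2;18;28;17m🬎[38;2;19;32;18m[48;2;18;28;17m🬎[38;2;19;32;18m[48;2;18;28;17m🬎[0m
[38;2;17;26;16m[48;2;15;23;15m🬂[38;2;17;26;16m[48;2;15;23;15m🬂[38;2;17;26;16m[48;2;15;23;15m🬂[38;2;15;23;15m[48;2;25;14;2m🬺[38;2;47;26;5m[48;2;23;15;4m🬁[38;2;74;41;8m[48;2;34;19;3m🬂[38;2;82;45;8m[48;2;15;22;15m🬆[38;2;17;26;16m[48;2;15;23;15m🬂[38;2;17;26;16m[48;2;15;23;15m🬂[38;2;17;26;16m[48;2;15;23;15m🬂[0m
[38;2;14;20;14m[48;2;12;17;13m🬂[38;2;14;20;14m[48;2;12;17;13m🬂[38;2;14;20;14m[48;2;12;17;13m🬂[38;2;14;20;14m[48;2;12;17;13m🬂[38;2;14;20;14m[48;2;12;17;13m🬂[38;2;14;20;14m[48;2;12;17;13m🬂[38;2;14;20;14m[48;2;12;17;13m🬂[38;2;14;20;14m[48;2;12;17;13m🬂[38;2;14;20;14m[48;2;12;17;13m🬂[38;2;14;20;14m[48;2;12;17;13m🬂[0m
</frame>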